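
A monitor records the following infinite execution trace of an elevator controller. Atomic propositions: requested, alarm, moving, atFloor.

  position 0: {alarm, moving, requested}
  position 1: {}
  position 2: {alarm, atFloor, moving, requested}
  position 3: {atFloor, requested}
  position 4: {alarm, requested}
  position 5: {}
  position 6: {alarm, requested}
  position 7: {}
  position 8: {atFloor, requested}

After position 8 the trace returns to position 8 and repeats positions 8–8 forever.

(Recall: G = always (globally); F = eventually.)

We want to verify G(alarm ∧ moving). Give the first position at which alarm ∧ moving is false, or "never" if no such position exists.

Check alarm ∧ moving at each position in order: 0 ✓.
At position 1 the labels are {}, so alarm ∧ moving is false there. This is the first violation.

1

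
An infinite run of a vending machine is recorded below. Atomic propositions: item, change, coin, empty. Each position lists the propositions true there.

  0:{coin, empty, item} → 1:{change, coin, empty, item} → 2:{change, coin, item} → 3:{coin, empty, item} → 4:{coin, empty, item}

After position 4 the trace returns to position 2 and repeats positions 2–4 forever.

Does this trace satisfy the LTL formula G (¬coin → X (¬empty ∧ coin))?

¬coin → X (¬empty ∧ coin) holds at every position 0..4, and those are all positions ever visited, so G (¬coin → X (¬empty ∧ coin)) holds.

Holds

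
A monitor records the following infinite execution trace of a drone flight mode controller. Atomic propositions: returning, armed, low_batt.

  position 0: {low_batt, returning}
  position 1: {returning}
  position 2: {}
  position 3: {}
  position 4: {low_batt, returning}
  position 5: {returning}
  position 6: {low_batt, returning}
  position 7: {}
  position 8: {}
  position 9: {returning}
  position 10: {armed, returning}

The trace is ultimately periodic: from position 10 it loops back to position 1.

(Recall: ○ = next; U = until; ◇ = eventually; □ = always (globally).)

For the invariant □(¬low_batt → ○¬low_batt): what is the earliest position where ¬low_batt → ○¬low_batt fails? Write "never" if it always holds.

3

Check ¬low_batt → ○¬low_batt at each position in order: 0 ✓, 1 ✓, 2 ✓.
At position 3 the labels are {} and the next position 4 has {low_batt, returning}, so ¬low_batt → ○¬low_batt is false there. This is the first violation.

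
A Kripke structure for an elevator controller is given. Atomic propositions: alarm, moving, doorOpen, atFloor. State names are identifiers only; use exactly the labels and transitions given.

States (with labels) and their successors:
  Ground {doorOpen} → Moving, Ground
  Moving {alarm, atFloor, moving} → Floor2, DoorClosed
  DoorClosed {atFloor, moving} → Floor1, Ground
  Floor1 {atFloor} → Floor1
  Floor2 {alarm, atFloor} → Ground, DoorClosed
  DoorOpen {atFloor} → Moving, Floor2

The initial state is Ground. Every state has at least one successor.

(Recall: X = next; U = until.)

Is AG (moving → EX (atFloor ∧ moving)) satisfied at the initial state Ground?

Violated

States satisfying moving → EX (atFloor ∧ moving): {Ground, Moving, Floor1, Floor2, DoorOpen}.
States satisfying AG (moving → EX (atFloor ∧ moving)): {Floor1}.
DoorClosed is reachable from Ground and violates moving → EX (atFloor ∧ moving), so AG fails at Ground.
Ground ∉ Sat(AG (moving → EX (atFloor ∧ moving))).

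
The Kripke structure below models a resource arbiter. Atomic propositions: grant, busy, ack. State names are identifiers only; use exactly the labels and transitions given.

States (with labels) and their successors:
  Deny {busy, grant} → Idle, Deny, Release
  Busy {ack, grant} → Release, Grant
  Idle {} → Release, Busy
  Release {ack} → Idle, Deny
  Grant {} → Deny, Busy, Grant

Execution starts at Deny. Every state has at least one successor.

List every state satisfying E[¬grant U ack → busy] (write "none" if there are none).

{Deny, Idle, Release, Grant}

States satisfying ¬grant: {Idle, Release, Grant}.
States satisfying ack → busy: {Deny, Idle, Grant}.
States satisfying E[¬grant U ack → busy]: {Deny, Idle, Release, Grant}.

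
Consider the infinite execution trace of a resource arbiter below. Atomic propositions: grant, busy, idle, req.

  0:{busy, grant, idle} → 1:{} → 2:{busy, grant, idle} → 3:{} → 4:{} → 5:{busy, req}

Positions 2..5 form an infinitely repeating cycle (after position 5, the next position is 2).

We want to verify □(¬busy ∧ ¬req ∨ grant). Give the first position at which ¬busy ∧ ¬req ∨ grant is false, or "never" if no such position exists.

5

Check ¬busy ∧ ¬req ∨ grant at each position in order: 0 ✓, 1 ✓, 2 ✓, 3 ✓, 4 ✓.
At position 5 the labels are {busy, req}, so ¬busy ∧ ¬req ∨ grant is false there. This is the first violation.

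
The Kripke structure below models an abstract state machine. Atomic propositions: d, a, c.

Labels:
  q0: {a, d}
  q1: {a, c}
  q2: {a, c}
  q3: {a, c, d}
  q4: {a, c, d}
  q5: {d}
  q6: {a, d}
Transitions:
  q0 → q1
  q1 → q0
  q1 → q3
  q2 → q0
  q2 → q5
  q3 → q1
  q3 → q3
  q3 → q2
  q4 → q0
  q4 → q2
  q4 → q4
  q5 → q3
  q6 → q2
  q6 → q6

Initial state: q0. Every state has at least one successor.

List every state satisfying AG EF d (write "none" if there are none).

States satisfying EF d: {q0, q1, q2, q3, q4, q5, q6}.
States satisfying AG EF d: {q0, q1, q2, q3, q4, q5, q6}.

{q0, q1, q2, q3, q4, q5, q6}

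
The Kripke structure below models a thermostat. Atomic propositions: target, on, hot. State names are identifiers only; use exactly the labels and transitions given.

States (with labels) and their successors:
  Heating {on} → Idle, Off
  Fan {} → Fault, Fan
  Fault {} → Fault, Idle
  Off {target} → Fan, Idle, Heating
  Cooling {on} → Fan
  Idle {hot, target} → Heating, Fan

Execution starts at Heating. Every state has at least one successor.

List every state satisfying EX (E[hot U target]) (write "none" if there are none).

{Heating, Fault, Off}

States satisfying E[hot U target]: {Off, Idle}.
States satisfying EX (E[hot U target]): {Heating, Fault, Off}.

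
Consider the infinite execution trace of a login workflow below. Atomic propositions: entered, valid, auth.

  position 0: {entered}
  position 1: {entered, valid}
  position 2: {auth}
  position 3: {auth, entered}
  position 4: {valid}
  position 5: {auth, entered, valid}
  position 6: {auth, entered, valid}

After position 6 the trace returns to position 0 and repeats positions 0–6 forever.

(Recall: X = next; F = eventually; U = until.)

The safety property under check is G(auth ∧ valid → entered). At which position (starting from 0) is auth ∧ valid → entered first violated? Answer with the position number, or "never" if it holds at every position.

auth ∧ valid → entered holds at every position 0..6, and those are all the positions the trace ever visits, so the invariant G(auth ∧ valid → entered) is never violated.

never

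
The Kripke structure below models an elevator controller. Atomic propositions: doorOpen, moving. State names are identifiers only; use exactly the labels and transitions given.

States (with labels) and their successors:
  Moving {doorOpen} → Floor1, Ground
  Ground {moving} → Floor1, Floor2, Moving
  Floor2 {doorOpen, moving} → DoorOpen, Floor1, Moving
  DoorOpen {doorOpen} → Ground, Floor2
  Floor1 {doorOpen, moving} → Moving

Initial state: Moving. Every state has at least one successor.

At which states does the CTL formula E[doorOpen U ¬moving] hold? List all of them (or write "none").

{Moving, Floor2, DoorOpen, Floor1}

States satisfying doorOpen: {Moving, Floor2, DoorOpen, Floor1}.
States satisfying ¬moving: {Moving, DoorOpen}.
States satisfying E[doorOpen U ¬moving]: {Moving, Floor2, DoorOpen, Floor1}.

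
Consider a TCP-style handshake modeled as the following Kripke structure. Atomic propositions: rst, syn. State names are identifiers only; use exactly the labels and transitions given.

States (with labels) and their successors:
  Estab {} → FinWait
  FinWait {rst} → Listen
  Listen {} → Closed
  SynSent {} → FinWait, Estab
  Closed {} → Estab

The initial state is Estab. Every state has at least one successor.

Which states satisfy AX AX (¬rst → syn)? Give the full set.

States satisfying AX (¬rst → syn): {Estab}.
States satisfying AX AX (¬rst → syn): {Closed}.

{Closed}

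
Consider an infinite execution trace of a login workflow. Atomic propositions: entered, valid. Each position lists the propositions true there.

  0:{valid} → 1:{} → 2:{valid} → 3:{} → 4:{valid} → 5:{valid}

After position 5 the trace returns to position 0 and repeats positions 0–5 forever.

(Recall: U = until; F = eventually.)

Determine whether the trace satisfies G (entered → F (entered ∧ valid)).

Holds

entered → F (entered ∧ valid) holds at every position 0..5, and those are all positions ever visited, so G (entered → F (entered ∧ valid)) holds.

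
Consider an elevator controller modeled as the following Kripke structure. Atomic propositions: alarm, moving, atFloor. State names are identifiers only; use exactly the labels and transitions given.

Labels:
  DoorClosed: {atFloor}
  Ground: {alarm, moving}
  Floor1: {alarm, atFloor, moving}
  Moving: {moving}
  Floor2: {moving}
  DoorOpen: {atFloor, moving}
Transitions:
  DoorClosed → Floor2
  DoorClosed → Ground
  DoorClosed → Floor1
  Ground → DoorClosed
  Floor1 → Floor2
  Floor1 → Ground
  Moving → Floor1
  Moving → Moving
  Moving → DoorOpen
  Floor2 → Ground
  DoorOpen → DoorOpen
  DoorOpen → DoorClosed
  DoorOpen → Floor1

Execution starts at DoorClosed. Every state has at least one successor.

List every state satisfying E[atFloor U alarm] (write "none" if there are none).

States satisfying atFloor: {DoorClosed, Floor1, DoorOpen}.
States satisfying alarm: {Ground, Floor1}.
States satisfying E[atFloor U alarm]: {DoorClosed, Ground, Floor1, DoorOpen}.

{DoorClosed, Ground, Floor1, DoorOpen}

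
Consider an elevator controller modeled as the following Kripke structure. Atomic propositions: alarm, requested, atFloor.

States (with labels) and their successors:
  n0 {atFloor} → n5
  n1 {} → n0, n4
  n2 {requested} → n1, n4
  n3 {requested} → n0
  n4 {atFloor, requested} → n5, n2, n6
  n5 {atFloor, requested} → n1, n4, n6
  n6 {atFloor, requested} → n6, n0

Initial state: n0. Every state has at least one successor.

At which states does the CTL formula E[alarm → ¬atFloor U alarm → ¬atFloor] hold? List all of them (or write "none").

{n0, n1, n2, n3, n4, n5, n6}

States satisfying alarm → ¬atFloor: {n0, n1, n2, n3, n4, n5, n6}.
States satisfying E[alarm → ¬atFloor U alarm → ¬atFloor]: {n0, n1, n2, n3, n4, n5, n6}.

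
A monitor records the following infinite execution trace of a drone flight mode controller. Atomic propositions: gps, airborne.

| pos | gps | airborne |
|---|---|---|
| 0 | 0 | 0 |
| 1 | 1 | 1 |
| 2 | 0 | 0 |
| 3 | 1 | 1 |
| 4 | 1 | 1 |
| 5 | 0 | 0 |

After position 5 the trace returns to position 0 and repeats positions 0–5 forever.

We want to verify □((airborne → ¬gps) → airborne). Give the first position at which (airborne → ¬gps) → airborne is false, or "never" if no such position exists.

0

At position 0 the labels are {}, so (airborne → ¬gps) → airborne is false there. This is the first violation.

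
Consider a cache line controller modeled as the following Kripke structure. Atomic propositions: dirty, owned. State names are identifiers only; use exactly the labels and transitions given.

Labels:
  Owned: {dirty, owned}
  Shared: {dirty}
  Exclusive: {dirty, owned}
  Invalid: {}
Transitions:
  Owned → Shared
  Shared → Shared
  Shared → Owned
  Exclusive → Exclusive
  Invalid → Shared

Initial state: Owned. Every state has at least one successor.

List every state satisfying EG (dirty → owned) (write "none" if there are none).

States satisfying dirty → owned: {Owned, Exclusive, Invalid}.
States satisfying EG (dirty → owned): {Exclusive}.

{Exclusive}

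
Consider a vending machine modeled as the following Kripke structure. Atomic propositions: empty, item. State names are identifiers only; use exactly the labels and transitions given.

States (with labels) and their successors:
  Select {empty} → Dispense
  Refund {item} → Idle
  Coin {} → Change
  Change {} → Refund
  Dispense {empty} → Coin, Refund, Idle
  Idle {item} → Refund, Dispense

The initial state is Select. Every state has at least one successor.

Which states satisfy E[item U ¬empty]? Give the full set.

States satisfying item: {Refund, Idle}.
States satisfying ¬empty: {Refund, Coin, Change, Idle}.
States satisfying E[item U ¬empty]: {Refund, Coin, Change, Idle}.

{Refund, Coin, Change, Idle}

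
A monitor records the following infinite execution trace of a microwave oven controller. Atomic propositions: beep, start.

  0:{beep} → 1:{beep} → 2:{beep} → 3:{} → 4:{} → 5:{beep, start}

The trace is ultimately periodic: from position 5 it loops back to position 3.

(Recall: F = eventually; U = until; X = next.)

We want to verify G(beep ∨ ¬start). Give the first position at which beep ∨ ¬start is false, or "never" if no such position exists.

beep ∨ ¬start holds at every position 0..5, and those are all the positions the trace ever visits, so the invariant G(beep ∨ ¬start) is never violated.

never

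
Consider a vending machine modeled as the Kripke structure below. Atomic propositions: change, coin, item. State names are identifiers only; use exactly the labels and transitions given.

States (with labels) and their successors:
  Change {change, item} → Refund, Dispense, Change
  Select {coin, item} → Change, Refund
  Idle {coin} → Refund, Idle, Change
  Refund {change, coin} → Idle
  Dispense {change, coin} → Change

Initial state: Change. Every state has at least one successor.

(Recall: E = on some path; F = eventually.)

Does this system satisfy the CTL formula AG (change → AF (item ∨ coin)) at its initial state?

States satisfying change → AF (item ∨ coin): {Change, Select, Idle, Refund, Dispense}.
States satisfying AG (change → AF (item ∨ coin)): {Change, Select, Idle, Refund, Dispense}.
Every state reachable from Change satisfies change → AF (item ∨ coin).
Change ∈ Sat(AG (change → AF (item ∨ coin))).

Holds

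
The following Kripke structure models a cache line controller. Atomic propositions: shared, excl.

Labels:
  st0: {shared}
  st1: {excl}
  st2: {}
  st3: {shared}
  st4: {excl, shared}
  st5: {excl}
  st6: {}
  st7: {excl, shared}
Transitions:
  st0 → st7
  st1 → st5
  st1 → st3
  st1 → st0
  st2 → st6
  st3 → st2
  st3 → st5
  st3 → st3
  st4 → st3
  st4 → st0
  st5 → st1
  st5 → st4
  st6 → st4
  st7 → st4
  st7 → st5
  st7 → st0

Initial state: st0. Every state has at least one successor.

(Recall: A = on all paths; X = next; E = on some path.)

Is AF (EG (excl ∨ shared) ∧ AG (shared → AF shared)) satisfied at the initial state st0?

States satisfying EG (excl ∨ shared) ∧ AG (shared → AF shared): {st0, st1, st3, st4, st5, st7}.
States satisfying AF (EG (excl ∨ shared) ∧ AG (shared → AF shared)): {st0, st1, st2, st3, st4, st5, st6, st7}.
st0 ∈ Sat(AF (EG (excl ∨ shared) ∧ AG (shared → AF shared))).

Satisfied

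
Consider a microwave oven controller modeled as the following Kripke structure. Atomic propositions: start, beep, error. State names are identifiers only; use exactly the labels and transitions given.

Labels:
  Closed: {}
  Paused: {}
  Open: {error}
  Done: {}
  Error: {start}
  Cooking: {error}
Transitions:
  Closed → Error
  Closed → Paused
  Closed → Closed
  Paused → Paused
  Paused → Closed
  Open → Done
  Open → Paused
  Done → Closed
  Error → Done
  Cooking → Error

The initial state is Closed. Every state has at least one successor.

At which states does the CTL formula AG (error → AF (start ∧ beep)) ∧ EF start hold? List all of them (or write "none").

{Closed, Paused, Done, Error}

States satisfying error → AF (start ∧ beep): {Closed, Paused, Done, Error}.
States satisfying AG (error → AF (start ∧ beep)): {Closed, Paused, Done, Error}.
States satisfying start: {Error}.
States satisfying EF start: {Closed, Paused, Open, Done, Error, Cooking}.
States satisfying AG (error → AF (start ∧ beep)) ∧ EF start: {Closed, Paused, Done, Error}.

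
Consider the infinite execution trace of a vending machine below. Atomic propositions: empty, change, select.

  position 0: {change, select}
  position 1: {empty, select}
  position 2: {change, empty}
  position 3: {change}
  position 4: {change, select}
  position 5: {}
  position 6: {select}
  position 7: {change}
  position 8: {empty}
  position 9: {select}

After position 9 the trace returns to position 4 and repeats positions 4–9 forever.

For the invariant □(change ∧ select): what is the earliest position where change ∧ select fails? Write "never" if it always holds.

1

Check change ∧ select at each position in order: 0 ✓.
At position 1 the labels are {empty, select}, so change ∧ select is false there. This is the first violation.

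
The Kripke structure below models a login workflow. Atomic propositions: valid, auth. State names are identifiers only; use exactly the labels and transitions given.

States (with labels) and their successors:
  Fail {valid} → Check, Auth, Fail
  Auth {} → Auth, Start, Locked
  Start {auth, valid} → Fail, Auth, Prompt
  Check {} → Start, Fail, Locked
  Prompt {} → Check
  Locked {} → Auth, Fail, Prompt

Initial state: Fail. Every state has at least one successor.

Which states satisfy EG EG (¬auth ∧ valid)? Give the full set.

States satisfying EG (¬auth ∧ valid): {Fail}.
States satisfying EG EG (¬auth ∧ valid): {Fail}.

{Fail}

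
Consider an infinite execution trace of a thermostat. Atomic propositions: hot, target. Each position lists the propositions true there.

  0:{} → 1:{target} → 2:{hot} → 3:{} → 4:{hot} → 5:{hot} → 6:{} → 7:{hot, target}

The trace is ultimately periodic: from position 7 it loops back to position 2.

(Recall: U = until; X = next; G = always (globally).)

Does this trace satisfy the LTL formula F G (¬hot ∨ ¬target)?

Does not hold

G (¬hot ∨ ¬target) is false at every position 0..7, so it never becomes true and F G (¬hot ∨ ¬target) fails.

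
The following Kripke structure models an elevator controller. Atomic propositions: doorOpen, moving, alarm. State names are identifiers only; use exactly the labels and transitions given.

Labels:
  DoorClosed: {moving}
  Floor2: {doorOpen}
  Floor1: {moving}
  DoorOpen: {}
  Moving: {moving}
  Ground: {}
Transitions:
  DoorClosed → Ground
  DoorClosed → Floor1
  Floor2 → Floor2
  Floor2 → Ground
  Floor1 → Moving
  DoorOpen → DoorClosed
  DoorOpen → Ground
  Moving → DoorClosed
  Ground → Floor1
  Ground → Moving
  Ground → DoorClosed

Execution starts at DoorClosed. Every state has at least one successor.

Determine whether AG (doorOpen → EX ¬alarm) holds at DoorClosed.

Satisfied

States satisfying doorOpen → EX ¬alarm: {DoorClosed, Floor2, Floor1, DoorOpen, Moving, Ground}.
States satisfying AG (doorOpen → EX ¬alarm): {DoorClosed, Floor2, Floor1, DoorOpen, Moving, Ground}.
Every state reachable from DoorClosed satisfies doorOpen → EX ¬alarm.
DoorClosed ∈ Sat(AG (doorOpen → EX ¬alarm)).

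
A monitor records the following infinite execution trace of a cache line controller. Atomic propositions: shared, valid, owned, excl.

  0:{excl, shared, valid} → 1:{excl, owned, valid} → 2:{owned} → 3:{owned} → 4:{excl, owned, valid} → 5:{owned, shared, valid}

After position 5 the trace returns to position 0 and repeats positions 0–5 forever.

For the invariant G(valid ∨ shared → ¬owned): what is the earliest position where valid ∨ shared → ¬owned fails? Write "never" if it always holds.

Check valid ∨ shared → ¬owned at each position in order: 0 ✓.
At position 1 the labels are {excl, owned, valid}, so valid ∨ shared → ¬owned is false there. This is the first violation.

1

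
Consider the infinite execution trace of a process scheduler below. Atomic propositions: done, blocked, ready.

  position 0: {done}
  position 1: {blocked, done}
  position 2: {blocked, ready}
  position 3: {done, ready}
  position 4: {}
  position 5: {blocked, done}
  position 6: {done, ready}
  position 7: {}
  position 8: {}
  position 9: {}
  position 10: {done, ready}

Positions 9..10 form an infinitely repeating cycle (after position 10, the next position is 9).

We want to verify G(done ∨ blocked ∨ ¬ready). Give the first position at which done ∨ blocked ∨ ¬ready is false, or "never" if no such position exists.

done ∨ blocked ∨ ¬ready holds at every position 0..10, and those are all the positions the trace ever visits, so the invariant G(done ∨ blocked ∨ ¬ready) is never violated.

never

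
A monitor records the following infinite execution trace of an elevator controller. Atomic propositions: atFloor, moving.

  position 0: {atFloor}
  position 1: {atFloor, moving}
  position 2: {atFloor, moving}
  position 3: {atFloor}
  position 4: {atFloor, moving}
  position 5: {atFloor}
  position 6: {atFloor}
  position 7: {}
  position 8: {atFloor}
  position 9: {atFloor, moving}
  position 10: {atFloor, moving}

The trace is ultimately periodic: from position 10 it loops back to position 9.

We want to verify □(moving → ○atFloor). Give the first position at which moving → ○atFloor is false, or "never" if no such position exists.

moving → ○atFloor holds at every position 0..10, and those are all the positions the trace ever visits, so the invariant □(moving → ○atFloor) is never violated.

never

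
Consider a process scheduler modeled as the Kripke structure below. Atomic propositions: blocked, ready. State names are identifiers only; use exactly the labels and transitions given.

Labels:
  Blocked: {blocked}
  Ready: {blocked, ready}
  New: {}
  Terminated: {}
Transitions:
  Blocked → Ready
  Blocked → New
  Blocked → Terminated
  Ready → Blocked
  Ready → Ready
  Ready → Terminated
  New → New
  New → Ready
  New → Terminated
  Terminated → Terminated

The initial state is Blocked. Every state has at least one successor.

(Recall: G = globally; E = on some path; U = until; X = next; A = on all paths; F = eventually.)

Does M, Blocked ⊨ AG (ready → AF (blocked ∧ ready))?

Yes

States satisfying ready → AF (blocked ∧ ready): {Blocked, Ready, New, Terminated}.
States satisfying AG (ready → AF (blocked ∧ ready)): {Blocked, Ready, New, Terminated}.
Every state reachable from Blocked satisfies ready → AF (blocked ∧ ready).
Blocked ∈ Sat(AG (ready → AF (blocked ∧ ready))).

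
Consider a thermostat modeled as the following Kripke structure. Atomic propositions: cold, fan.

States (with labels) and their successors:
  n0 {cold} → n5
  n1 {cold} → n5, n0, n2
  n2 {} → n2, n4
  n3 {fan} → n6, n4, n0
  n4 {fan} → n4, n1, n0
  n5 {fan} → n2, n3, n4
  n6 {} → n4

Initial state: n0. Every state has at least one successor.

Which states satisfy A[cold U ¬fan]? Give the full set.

States satisfying cold: {n0, n1}.
States satisfying ¬fan: {n0, n1, n2, n6}.
States satisfying A[cold U ¬fan]: {n0, n1, n2, n6}.

{n0, n1, n2, n6}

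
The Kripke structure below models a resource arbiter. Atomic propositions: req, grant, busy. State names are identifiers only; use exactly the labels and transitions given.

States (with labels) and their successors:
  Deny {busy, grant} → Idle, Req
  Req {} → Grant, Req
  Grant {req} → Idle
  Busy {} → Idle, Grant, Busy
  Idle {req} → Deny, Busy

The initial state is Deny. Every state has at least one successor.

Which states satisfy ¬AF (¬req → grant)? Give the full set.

{Req, Busy}

States satisfying ¬req → grant: {Deny, Grant, Idle}.
States satisfying AF (¬req → grant): {Deny, Grant, Idle}.
States satisfying ¬AF (¬req → grant): {Req, Busy}.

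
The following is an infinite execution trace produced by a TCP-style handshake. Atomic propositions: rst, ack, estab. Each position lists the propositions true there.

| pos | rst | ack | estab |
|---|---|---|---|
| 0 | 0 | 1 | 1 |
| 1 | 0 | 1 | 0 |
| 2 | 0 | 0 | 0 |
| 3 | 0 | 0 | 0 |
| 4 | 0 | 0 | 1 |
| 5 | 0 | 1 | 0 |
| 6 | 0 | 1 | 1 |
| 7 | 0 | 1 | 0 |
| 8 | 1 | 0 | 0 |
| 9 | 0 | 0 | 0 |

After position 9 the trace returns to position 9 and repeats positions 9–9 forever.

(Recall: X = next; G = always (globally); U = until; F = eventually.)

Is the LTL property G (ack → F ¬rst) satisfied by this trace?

Yes

ack → F ¬rst holds at every position 0..9, and those are all positions ever visited, so G (ack → F ¬rst) holds.
Positions where ack holds: 0, 1, 5, 6, 7.
Check F ¬rst at each: 0→ok, 1→ok, 5→ok, 6→ok, 7→ok.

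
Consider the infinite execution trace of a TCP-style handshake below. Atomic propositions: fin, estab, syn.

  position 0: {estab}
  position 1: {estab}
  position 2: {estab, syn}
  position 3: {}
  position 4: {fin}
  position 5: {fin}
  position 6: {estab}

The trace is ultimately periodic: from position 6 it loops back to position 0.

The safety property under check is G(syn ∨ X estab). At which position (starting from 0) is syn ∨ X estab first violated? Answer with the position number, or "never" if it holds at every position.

Check syn ∨ X estab at each position in order: 0 ✓, 1 ✓, 2 ✓.
At position 3 the labels are {} and the next position 4 has {fin}, so syn ∨ X estab is false there. This is the first violation.

3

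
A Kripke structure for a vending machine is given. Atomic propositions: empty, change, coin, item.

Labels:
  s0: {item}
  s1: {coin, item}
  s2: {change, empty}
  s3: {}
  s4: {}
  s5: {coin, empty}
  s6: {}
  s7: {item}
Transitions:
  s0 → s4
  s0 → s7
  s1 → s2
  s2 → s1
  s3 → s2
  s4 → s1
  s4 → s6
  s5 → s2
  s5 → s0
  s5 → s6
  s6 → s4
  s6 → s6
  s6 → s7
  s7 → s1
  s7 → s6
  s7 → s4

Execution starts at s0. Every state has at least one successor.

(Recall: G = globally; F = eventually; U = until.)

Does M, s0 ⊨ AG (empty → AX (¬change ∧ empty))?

Does not hold

States satisfying empty → AX (¬change ∧ empty): {s0, s1, s3, s4, s6, s7}.
States satisfying AG (empty → AX (¬change ∧ empty)): ∅.
s2 is reachable from s0 and violates empty → AX (¬change ∧ empty), so AG fails at s0.
s0 ∉ Sat(AG (empty → AX (¬change ∧ empty))).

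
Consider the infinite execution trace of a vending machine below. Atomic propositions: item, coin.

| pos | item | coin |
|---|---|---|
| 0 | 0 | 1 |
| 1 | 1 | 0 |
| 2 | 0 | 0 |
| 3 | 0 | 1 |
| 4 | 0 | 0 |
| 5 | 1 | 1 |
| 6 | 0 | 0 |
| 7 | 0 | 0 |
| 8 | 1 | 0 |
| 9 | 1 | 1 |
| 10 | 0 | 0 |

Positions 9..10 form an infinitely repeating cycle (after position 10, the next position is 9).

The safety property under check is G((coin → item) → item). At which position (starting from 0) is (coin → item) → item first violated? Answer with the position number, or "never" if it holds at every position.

2

Check (coin → item) → item at each position in order: 0 ✓, 1 ✓.
At position 2 the labels are {}, so (coin → item) → item is false there. This is the first violation.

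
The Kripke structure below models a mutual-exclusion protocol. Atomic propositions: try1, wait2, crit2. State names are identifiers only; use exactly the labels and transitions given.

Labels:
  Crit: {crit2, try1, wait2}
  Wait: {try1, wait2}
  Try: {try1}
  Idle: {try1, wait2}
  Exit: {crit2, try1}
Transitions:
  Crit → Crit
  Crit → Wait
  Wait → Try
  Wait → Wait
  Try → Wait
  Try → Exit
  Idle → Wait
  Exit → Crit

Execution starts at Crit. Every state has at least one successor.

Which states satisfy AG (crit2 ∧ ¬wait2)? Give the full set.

States satisfying crit2 ∧ ¬wait2: {Exit}.
States satisfying AG (crit2 ∧ ¬wait2): ∅.

none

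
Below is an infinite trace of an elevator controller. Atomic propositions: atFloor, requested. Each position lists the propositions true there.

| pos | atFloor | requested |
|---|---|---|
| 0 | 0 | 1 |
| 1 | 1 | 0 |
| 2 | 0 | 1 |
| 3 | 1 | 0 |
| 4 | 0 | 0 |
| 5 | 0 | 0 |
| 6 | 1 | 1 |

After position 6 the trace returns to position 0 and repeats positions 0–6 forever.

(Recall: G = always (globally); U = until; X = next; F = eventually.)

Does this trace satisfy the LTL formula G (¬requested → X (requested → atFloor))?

No

¬requested → X (requested → atFloor) must hold at every position from 0 onward. It fails at position 1, so G (¬requested → X (requested → atFloor)) is false.
Positions where ¬requested holds: 1, 3, 4, 5.
Check X (requested → atFloor) at each: 1→fails, 3→ok, 4→ok, 5→ok.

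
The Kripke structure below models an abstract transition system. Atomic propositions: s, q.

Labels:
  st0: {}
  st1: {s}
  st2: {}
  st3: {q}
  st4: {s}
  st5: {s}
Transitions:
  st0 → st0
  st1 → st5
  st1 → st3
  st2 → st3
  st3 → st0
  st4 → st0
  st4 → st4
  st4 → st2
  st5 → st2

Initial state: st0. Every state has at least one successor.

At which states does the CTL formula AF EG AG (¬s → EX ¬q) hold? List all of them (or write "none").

States satisfying EG AG (¬s → EX ¬q): {st0, st3}.
States satisfying AF EG AG (¬s → EX ¬q): {st0, st1, st2, st3, st5}.

{st0, st1, st2, st3, st5}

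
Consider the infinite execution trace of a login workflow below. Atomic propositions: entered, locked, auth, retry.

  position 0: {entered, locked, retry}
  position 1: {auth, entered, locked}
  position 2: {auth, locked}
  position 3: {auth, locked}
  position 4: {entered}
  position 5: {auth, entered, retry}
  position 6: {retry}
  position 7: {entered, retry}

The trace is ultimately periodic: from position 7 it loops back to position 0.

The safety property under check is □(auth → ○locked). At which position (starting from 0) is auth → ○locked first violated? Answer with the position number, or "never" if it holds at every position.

Check auth → ○locked at each position in order: 0 ✓, 1 ✓, 2 ✓.
At position 3 the labels are {auth, locked} and the next position 4 has {entered}, so auth → ○locked is false there. This is the first violation.

3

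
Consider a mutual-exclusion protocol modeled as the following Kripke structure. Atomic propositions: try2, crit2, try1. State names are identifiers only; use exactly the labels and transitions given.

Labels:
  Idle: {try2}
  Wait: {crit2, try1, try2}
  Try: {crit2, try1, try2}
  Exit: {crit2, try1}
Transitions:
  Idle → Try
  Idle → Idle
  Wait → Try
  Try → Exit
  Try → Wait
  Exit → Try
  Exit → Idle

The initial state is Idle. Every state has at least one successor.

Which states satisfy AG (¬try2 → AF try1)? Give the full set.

States satisfying ¬try2 → AF try1: {Idle, Wait, Try, Exit}.
States satisfying AG (¬try2 → AF try1): {Idle, Wait, Try, Exit}.

{Idle, Wait, Try, Exit}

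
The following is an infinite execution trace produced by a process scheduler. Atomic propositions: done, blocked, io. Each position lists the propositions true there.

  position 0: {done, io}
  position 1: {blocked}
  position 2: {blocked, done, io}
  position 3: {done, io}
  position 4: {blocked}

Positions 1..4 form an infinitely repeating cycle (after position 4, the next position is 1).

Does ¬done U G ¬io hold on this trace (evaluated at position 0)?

Walking from position 0: at position 0, G ¬io has not yet held and ¬done fails, so ¬done U G ¬io is false.

No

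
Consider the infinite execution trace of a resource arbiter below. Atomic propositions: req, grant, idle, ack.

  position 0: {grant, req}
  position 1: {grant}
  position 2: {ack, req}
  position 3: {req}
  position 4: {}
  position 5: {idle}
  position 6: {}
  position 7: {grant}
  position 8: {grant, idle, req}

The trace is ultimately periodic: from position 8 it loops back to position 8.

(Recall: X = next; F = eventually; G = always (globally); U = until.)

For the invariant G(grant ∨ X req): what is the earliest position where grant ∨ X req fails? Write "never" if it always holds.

3

Check grant ∨ X req at each position in order: 0 ✓, 1 ✓, 2 ✓.
At position 3 the labels are {req} and the next position 4 has {}, so grant ∨ X req is false there. This is the first violation.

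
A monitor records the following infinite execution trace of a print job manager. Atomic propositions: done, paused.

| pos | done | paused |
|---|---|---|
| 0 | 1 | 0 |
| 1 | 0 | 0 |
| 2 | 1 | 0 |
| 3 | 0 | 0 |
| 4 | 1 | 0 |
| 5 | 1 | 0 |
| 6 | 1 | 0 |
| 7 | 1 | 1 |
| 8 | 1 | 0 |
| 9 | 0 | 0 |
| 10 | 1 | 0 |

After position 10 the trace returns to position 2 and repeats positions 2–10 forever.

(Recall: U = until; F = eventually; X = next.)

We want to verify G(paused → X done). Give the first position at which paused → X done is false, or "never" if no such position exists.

paused → X done holds at every position 0..10, and those are all the positions the trace ever visits, so the invariant G(paused → X done) is never violated.

never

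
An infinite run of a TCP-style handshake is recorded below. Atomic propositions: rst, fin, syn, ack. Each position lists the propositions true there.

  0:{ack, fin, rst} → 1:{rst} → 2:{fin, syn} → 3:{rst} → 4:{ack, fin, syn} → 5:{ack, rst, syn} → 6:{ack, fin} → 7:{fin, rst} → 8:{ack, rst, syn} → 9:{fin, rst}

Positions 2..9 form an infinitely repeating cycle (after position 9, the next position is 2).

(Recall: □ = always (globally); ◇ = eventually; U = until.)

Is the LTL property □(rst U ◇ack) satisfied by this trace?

rst U ◇ack holds at every position 0..9, and those are all positions ever visited, so □(rst U ◇ack) holds.

Yes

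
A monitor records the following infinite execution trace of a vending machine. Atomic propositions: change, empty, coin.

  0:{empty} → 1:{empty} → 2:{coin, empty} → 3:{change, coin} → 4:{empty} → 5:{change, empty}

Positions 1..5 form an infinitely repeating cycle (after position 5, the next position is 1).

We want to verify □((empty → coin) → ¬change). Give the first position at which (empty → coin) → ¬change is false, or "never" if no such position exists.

Check (empty → coin) → ¬change at each position in order: 0 ✓, 1 ✓, 2 ✓.
At position 3 the labels are {change, coin}, so (empty → coin) → ¬change is false there. This is the first violation.

3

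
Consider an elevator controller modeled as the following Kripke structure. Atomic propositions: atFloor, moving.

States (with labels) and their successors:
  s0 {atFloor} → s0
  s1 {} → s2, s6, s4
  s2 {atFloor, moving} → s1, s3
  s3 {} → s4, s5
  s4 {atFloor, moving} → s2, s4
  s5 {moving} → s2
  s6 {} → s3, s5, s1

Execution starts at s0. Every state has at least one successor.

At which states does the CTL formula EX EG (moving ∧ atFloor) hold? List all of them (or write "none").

States satisfying EG (moving ∧ atFloor): {s4}.
States satisfying EX EG (moving ∧ atFloor): {s1, s3, s4}.

{s1, s3, s4}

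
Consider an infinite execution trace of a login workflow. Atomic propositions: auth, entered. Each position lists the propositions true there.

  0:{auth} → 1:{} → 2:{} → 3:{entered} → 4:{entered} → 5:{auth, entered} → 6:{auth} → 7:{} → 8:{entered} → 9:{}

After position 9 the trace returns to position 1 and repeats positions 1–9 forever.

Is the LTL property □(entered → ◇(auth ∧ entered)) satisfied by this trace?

entered → ◇(auth ∧ entered) holds at every position 0..9, and those are all positions ever visited, so □(entered → ◇(auth ∧ entered)) holds.
Positions where entered holds: 3, 4, 5, 8.
Check ◇(auth ∧ entered) at each: 3→ok, 4→ok, 5→ok, 8→ok.

Holds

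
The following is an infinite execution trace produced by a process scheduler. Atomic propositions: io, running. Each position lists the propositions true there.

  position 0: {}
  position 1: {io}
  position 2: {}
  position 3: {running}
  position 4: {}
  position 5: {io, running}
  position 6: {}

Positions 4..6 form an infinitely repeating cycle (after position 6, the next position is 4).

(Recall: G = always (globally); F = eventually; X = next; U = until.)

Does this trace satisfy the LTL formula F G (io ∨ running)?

G (io ∨ running) is false at every position 0..6, so it never becomes true and F G (io ∨ running) fails.

Does not hold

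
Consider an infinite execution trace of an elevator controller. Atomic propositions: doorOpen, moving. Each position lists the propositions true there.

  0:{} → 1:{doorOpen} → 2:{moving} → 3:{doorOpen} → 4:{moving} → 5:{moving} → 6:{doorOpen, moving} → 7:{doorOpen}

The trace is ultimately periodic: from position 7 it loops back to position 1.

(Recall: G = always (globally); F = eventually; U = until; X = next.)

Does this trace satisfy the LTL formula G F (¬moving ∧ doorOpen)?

F (¬moving ∧ doorOpen) holds at every position 0..7, and those are all positions ever visited, so G F (¬moving ∧ doorOpen) holds.

Yes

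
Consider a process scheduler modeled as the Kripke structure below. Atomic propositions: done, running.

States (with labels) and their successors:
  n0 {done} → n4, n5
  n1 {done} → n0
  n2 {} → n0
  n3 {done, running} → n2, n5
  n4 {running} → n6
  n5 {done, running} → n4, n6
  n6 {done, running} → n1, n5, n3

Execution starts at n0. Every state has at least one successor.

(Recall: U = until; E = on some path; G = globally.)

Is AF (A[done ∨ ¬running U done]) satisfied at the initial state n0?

States satisfying A[done ∨ ¬running U done]: {n0, n1, n2, n3, n5, n6}.
States satisfying AF (A[done ∨ ¬running U done]): {n0, n1, n2, n3, n4, n5, n6}.
n0 ∈ Sat(AF (A[done ∨ ¬running U done])).

Holds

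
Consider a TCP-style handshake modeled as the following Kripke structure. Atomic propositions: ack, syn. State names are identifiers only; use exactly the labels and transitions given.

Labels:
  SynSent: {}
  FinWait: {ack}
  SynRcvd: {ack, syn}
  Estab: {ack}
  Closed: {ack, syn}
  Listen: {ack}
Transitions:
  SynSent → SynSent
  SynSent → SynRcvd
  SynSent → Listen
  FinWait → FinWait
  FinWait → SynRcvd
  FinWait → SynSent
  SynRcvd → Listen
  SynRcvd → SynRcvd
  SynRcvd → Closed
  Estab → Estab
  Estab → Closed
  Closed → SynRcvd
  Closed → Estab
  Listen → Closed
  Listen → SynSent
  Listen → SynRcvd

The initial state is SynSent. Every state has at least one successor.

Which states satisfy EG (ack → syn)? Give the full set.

States satisfying ack → syn: {SynSent, SynRcvd, Closed}.
States satisfying EG (ack → syn): {SynSent, SynRcvd, Closed}.

{SynSent, SynRcvd, Closed}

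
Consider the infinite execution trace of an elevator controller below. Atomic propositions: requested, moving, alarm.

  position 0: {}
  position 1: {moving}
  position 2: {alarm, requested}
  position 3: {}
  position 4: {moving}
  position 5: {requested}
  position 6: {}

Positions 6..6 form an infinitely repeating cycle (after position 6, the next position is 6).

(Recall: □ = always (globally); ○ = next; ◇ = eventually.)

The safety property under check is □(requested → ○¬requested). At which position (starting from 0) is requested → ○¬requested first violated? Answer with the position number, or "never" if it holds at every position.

never

requested → ○¬requested holds at every position 0..6, and those are all the positions the trace ever visits, so the invariant □(requested → ○¬requested) is never violated.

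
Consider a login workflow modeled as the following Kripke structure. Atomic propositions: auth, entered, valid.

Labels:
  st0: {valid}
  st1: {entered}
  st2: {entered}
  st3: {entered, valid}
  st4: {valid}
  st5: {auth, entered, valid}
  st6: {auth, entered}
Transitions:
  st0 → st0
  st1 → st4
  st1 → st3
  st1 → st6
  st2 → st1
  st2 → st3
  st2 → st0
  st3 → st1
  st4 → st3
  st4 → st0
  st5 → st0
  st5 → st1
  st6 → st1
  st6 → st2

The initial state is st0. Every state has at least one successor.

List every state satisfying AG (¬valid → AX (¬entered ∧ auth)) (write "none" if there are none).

States satisfying ¬valid → AX (¬entered ∧ auth): {st0, st3, st4, st5}.
States satisfying AG (¬valid → AX (¬entered ∧ auth)): {st0}.

{st0}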